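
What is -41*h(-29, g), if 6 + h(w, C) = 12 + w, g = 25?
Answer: 943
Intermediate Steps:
h(w, C) = 6 + w (h(w, C) = -6 + (12 + w) = 6 + w)
-41*h(-29, g) = -41*(6 - 29) = -41*(-23) = 943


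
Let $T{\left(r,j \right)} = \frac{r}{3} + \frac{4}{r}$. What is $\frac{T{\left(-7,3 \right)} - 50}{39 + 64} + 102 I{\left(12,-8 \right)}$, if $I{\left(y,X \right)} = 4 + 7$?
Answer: $\frac{2425775}{2163} \approx 1121.5$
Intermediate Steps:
$I{\left(y,X \right)} = 11$
$T{\left(r,j \right)} = \frac{4}{r} + \frac{r}{3}$ ($T{\left(r,j \right)} = r \frac{1}{3} + \frac{4}{r} = \frac{r}{3} + \frac{4}{r} = \frac{4}{r} + \frac{r}{3}$)
$\frac{T{\left(-7,3 \right)} - 50}{39 + 64} + 102 I{\left(12,-8 \right)} = \frac{\left(\frac{4}{-7} + \frac{1}{3} \left(-7\right)\right) - 50}{39 + 64} + 102 \cdot 11 = \frac{\left(4 \left(- \frac{1}{7}\right) - \frac{7}{3}\right) - 50}{103} + 1122 = \left(\left(- \frac{4}{7} - \frac{7}{3}\right) - 50\right) \frac{1}{103} + 1122 = \left(- \frac{61}{21} - 50\right) \frac{1}{103} + 1122 = \left(- \frac{1111}{21}\right) \frac{1}{103} + 1122 = - \frac{1111}{2163} + 1122 = \frac{2425775}{2163}$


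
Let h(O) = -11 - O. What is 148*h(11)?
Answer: -3256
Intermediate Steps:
148*h(11) = 148*(-11 - 1*11) = 148*(-11 - 11) = 148*(-22) = -3256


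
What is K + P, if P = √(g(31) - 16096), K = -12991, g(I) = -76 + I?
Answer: -12991 + I*√16141 ≈ -12991.0 + 127.05*I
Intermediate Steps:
P = I*√16141 (P = √((-76 + 31) - 16096) = √(-45 - 16096) = √(-16141) = I*√16141 ≈ 127.05*I)
K + P = -12991 + I*√16141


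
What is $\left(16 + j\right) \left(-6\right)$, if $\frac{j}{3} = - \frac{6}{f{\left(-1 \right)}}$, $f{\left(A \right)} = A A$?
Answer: $12$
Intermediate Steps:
$f{\left(A \right)} = A^{2}$
$j = -18$ ($j = 3 \left(- \frac{6}{\left(-1\right)^{2}}\right) = 3 \left(- \frac{6}{1}\right) = 3 \left(\left(-6\right) 1\right) = 3 \left(-6\right) = -18$)
$\left(16 + j\right) \left(-6\right) = \left(16 - 18\right) \left(-6\right) = \left(-2\right) \left(-6\right) = 12$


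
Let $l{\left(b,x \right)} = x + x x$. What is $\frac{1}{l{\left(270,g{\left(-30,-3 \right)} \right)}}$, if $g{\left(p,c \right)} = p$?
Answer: $\frac{1}{870} \approx 0.0011494$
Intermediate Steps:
$l{\left(b,x \right)} = x + x^{2}$
$\frac{1}{l{\left(270,g{\left(-30,-3 \right)} \right)}} = \frac{1}{\left(-30\right) \left(1 - 30\right)} = \frac{1}{\left(-30\right) \left(-29\right)} = \frac{1}{870}$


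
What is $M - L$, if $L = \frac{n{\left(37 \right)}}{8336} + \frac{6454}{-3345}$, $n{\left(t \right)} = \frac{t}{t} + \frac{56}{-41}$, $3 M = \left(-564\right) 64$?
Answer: $- \frac{13753266470561}{1143240720} \approx -12030.0$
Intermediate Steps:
$M = -12032$ ($M = \frac{\left(-564\right) 64}{3} = \frac{1}{3} \left(-36096\right) = -12032$)
$n{\left(t \right)} = - \frac{15}{41}$ ($n{\left(t \right)} = 1 + 56 \left(- \frac{1}{41}\right) = 1 - \frac{56}{41} = - \frac{15}{41}$)
$L = - \frac{2205872479}{1143240720}$ ($L = - \frac{15}{41 \cdot 8336} + \frac{6454}{-3345} = \left(- \frac{15}{41}\right) \frac{1}{8336} + 6454 \left(- \frac{1}{3345}\right) = - \frac{15}{341776} - \frac{6454}{3345} = - \frac{2205872479}{1143240720} \approx -1.9295$)
$M - L = -12032 - - \frac{2205872479}{1143240720} = -12032 + \frac{2205872479}{1143240720} = - \frac{13753266470561}{1143240720}$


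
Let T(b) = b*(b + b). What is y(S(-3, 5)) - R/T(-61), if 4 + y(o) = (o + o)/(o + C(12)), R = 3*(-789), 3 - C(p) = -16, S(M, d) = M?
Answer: -120767/29768 ≈ -4.0569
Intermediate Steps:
T(b) = 2*b² (T(b) = b*(2*b) = 2*b²)
C(p) = 19 (C(p) = 3 - 1*(-16) = 3 + 16 = 19)
R = -2367
y(o) = -4 + 2*o/(19 + o) (y(o) = -4 + (o + o)/(o + 19) = -4 + (2*o)/(19 + o) = -4 + 2*o/(19 + o))
y(S(-3, 5)) - R/T(-61) = 2*(-38 - 1*(-3))/(19 - 3) - (-2367)/(2*(-61)²) = 2*(-38 + 3)/16 - (-2367)/(2*3721) = 2*(1/16)*(-35) - (-2367)/7442 = -35/8 - (-2367)/7442 = -35/8 - 1*(-2367/7442) = -35/8 + 2367/7442 = -120767/29768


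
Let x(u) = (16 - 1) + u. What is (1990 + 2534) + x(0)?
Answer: 4539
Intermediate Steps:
x(u) = 15 + u
(1990 + 2534) + x(0) = (1990 + 2534) + (15 + 0) = 4524 + 15 = 4539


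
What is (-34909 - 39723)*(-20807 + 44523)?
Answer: -1769972512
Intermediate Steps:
(-34909 - 39723)*(-20807 + 44523) = -74632*23716 = -1769972512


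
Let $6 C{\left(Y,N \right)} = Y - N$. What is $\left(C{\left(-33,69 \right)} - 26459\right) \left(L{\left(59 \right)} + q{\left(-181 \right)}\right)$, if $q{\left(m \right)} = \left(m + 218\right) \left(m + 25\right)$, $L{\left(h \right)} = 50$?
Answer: $151495672$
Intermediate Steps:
$C{\left(Y,N \right)} = - \frac{N}{6} + \frac{Y}{6}$ ($C{\left(Y,N \right)} = \frac{Y - N}{6} = - \frac{N}{6} + \frac{Y}{6}$)
$q{\left(m \right)} = \left(25 + m\right) \left(218 + m\right)$ ($q{\left(m \right)} = \left(218 + m\right) \left(25 + m\right) = \left(25 + m\right) \left(218 + m\right)$)
$\left(C{\left(-33,69 \right)} - 26459\right) \left(L{\left(59 \right)} + q{\left(-181 \right)}\right) = \left(\left(\left(- \frac{1}{6}\right) 69 + \frac{1}{6} \left(-33\right)\right) - 26459\right) \left(50 + \left(5450 + \left(-181\right)^{2} + 243 \left(-181\right)\right)\right) = \left(\left(- \frac{23}{2} - \frac{11}{2}\right) - 26459\right) \left(50 + \left(5450 + 32761 - 43983\right)\right) = \left(-17 - 26459\right) \left(50 - 5772\right) = \left(-26476\right) \left(-5722\right) = 151495672$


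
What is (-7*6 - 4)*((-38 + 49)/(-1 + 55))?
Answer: -253/27 ≈ -9.3704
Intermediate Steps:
(-7*6 - 4)*((-38 + 49)/(-1 + 55)) = (-42 - 4)*(11/54) = -506/54 = -46*11/54 = -253/27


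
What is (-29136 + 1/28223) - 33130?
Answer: -1757333317/28223 ≈ -62266.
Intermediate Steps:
(-29136 + 1/28223) - 33130 = -822305327/28223 - 33130 = -1757333317/28223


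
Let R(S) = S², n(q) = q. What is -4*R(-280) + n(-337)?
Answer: -313937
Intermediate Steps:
-4*R(-280) + n(-337) = -4*(-280)² - 337 = -4*78400 - 337 = -313600 - 337 = -313937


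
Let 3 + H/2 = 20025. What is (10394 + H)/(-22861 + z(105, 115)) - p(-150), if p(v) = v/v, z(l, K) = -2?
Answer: -73301/22863 ≈ -3.2061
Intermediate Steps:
H = 40044 (H = -6 + 2*20025 = -6 + 40050 = 40044)
p(v) = 1
(10394 + H)/(-22861 + z(105, 115)) - p(-150) = (10394 + 40044)/(-22861 - 2) - 1*1 = 50438/(-22863) - 1 = 50438*(-1/22863) - 1 = -50438/22863 - 1 = -73301/22863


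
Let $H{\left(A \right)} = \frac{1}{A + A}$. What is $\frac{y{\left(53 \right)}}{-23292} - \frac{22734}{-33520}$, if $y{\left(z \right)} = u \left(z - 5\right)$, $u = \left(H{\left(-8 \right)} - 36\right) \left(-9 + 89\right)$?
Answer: $\frac{215473747}{32531160} \approx 6.6236$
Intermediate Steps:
$H{\left(A \right)} = \frac{1}{2 A}$
$u = -2885$ ($u = \left(\frac{1}{2 \left(-8\right)} - 36\right) \left(-9 + 89\right) = \left(\frac{1}{2} \left(- \frac{1}{8}\right) - 36\right) 80 = \left(- \frac{1}{16} - 36\right) 80 = \left(- \frac{577}{16}\right) 80 = -2885$)
$y{\left(z \right)} = 14425 - 2885 z$ ($y{\left(z \right)} = - 2885 \left(z - 5\right) = - 2885 \left(-5 + z\right) = 14425 - 2885 z$)
$\frac{y{\left(53 \right)}}{-23292} - \frac{22734}{-33520} = \frac{14425 - 152905}{-23292} - \frac{22734}{-33520} = \left(14425 - 152905\right) \left(- \frac{1}{23292}\right) - - \frac{11367}{16760} = \left(-138480\right) \left(- \frac{1}{23292}\right) + \frac{11367}{16760} = \frac{11540}{1941} + \frac{11367}{16760} = \frac{215473747}{32531160}$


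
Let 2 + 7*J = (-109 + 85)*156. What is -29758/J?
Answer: 104153/1873 ≈ 55.608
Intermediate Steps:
J = -3746/7 (J = -2/7 + ((-109 + 85)*156)/7 = -2/7 + (-24*156)/7 = -2/7 + (⅐)*(-3744) = -2/7 - 3744/7 = -3746/7 ≈ -535.14)
-29758/J = -29758/(-3746/7) = -29758*(-7/3746) = 104153/1873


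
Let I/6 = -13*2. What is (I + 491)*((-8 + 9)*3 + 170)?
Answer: 57955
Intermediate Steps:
I = -156 (I = 6*(-13*2) = 6*(-26) = -156)
(I + 491)*((-8 + 9)*3 + 170) = (-156 + 491)*((-8 + 9)*3 + 170) = 335*(1*3 + 170) = 335*(3 + 170) = 335*173 = 57955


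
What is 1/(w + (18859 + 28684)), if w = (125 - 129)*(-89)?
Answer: 1/47899 ≈ 2.0877e-5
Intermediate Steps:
w = 356 (w = -4*(-89) = 356)
1/(w + (18859 + 28684)) = 1/(356 + (18859 + 28684)) = 1/(356 + 47543) = 1/47899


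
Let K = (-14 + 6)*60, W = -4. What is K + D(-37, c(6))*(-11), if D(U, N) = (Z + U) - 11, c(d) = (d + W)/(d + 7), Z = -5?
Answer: 103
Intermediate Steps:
c(d) = (-4 + d)/(7 + d) (c(d) = (d - 4)/(d + 7) = (-4 + d)/(7 + d))
K = -480 (K = -8*60 = -480)
D(U, N) = -16 + U (D(U, N) = (-5 + U) - 11 = -16 + U)
K + D(-37, c(6))*(-11) = -480 + (-16 - 37)*(-11) = -480 - 53*(-11) = -480 + 583 = 103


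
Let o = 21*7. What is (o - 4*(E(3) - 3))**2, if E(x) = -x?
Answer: 29241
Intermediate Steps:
o = 147
(o - 4*(E(3) - 3))**2 = (147 - 4*(-1*3 - 3))**2 = (147 - 4*(-3 - 3))**2 = (147 - 4*(-6))**2 = (147 + 24)**2 = 171**2 = 29241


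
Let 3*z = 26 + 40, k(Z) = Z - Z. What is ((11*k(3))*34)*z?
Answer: 0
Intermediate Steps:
k(Z) = 0
z = 22 (z = (26 + 40)/3 = (⅓)*66 = 22)
((11*k(3))*34)*z = ((11*0)*34)*22 = (0*34)*22 = 0*22 = 0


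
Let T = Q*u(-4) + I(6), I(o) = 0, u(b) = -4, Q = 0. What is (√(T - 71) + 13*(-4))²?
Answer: (52 - I*√71)² ≈ 2633.0 - 876.32*I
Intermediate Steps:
T = 0 (T = 0*(-4) + 0 = 0 + 0 = 0)
(√(T - 71) + 13*(-4))² = (√(0 - 71) + 13*(-4))² = (√(-71) - 52)² = (I*√71 - 52)² = (-52 + I*√71)²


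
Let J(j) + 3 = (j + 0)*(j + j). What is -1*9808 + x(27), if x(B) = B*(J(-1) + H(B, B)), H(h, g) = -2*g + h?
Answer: -10564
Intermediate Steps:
J(j) = -3 + 2*j² (J(j) = -3 + (j + 0)*(j + j) = -3 + j*(2*j) = -3 + 2*j²)
H(h, g) = h - 2*g
x(B) = B*(-1 - B) (x(B) = B*((-3 + 2*(-1)²) + (B - 2*B)) = B*((-3 + 2*1) - B) = B*((-3 + 2) - B) = B*(-1 - B))
-1*9808 + x(27) = -1*9808 - 1*27*(1 + 27) = -9808 - 1*27*28 = -9808 - 756 = -10564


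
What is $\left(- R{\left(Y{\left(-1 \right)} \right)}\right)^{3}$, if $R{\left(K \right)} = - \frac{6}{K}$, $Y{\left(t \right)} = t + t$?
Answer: $-27$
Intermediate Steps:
$Y{\left(t \right)} = 2 t$
$\left(- R{\left(Y{\left(-1 \right)} \right)}\right)^{3} = \left(- \frac{-6}{2 \left(-1\right)}\right)^{3} = \left(- \frac{-6}{-2}\right)^{3} = \left(- \frac{\left(-6\right) \left(-1\right)}{2}\right)^{3} = \left(\left(-1\right) 3\right)^{3} = \left(-3\right)^{3} = -27$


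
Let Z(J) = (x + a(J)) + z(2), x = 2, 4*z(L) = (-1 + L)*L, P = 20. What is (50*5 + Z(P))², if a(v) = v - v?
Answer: 255025/4 ≈ 63756.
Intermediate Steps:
z(L) = L*(-1 + L)/4 (z(L) = ((-1 + L)*L)/4 = (L*(-1 + L))/4 = L*(-1 + L)/4)
a(v) = 0
Z(J) = 5/2 (Z(J) = (2 + 0) + (¼)*2*(-1 + 2) = 2 + (¼)*2*1 = 2 + ½ = 5/2)
(50*5 + Z(P))² = (50*5 + 5/2)² = (250 + 5/2)² = (505/2)² = 255025/4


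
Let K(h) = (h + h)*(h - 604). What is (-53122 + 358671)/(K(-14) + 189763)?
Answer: 305549/207067 ≈ 1.4756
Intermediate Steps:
K(h) = 2*h*(-604 + h) (K(h) = (2*h)*(-604 + h) = 2*h*(-604 + h))
(-53122 + 358671)/(K(-14) + 189763) = (-53122 + 358671)/(2*(-14)*(-604 - 14) + 189763) = 305549/(2*(-14)*(-618) + 189763) = 305549/(17304 + 189763) = 305549/207067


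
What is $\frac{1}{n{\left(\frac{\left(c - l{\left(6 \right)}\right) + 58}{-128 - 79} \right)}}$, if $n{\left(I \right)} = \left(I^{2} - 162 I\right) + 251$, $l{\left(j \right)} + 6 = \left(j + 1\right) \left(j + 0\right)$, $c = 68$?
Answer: $\frac{529}{170139} \approx 0.0031092$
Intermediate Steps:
$l{\left(j \right)} = -6 + j \left(1 + j\right)$ ($l{\left(j \right)} = -6 + \left(j + 1\right) \left(j + 0\right) = -6 + \left(1 + j\right) j = -6 + j \left(1 + j\right)$)
$n{\left(I \right)} = 251 + I^{2} - 162 I$
$\frac{1}{n{\left(\frac{\left(c - l{\left(6 \right)}\right) + 58}{-128 - 79} \right)}} = \frac{1}{251 + \left(\frac{\left(68 - \left(-6 + 6 + 6^{2}\right)\right) + 58}{-128 - 79}\right)^{2} - 162 \frac{\left(68 - \left(-6 + 6 + 6^{2}\right)\right) + 58}{-128 - 79}} = \frac{1}{251 + \left(\frac{\left(68 - \left(-6 + 6 + 36\right)\right) + 58}{-207}\right)^{2} - 162 \frac{\left(68 - \left(-6 + 6 + 36\right)\right) + 58}{-207}} = \frac{1}{251 + \left(\left(\left(68 - 36\right) + 58\right) \left(- \frac{1}{207}\right)\right)^{2} - 162 \left(\left(68 - 36\right) + 58\right) \left(- \frac{1}{207}\right)} = \frac{1}{251 + \left(\left(32 + 58\right) \left(- \frac{1}{207}\right)\right)^{2} - 162 \left(32 + 58\right) \left(- \frac{1}{207}\right)} = \frac{1}{251 + \left(90 \left(- \frac{1}{207}\right)\right)^{2} - 162 \cdot 90 \left(- \frac{1}{207}\right)} = \frac{1}{251 + \left(- \frac{10}{23}\right)^{2} - - \frac{1620}{23}} = \frac{1}{251 + \frac{100}{529} + \frac{1620}{23}} = \frac{1}{\frac{170139}{529}} = \frac{529}{170139}$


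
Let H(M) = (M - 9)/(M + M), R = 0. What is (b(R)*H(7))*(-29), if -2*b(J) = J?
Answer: 0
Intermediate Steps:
b(J) = -J/2
H(M) = (-9 + M)/(2*M) (H(M) = (-9 + M)/((2*M)) = (-9 + M)*(1/(2*M)) = (-9 + M)/(2*M))
(b(R)*H(7))*(-29) = ((-1/2*0)*((1/2)*(-9 + 7)/7))*(-29) = (0*((1/2)*(1/7)*(-2)))*(-29) = (0*(-1/7))*(-29) = 0*(-29) = 0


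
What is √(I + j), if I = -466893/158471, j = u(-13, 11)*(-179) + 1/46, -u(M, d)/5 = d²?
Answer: √5754557549728941758/7289666 ≈ 329.08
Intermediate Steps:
u(M, d) = -5*d²
j = 4981571/46 (j = -5*11²*(-179) + 1/46 = -5*121*(-179) + 1/46 = -605*(-179) + 1/46 = 108295 + 1/46 = 4981571/46 ≈ 1.0830e+5)
I = -466893/158471 (I = -466893*1/158471 = -466893/158471 ≈ -2.9462)
√(I + j) = √(-466893/158471 + 4981571/46) = √(789413060863/7289666) = √5754557549728941758/7289666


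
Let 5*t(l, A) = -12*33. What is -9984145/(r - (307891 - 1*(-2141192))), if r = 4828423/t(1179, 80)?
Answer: 3953721420/993978983 ≈ 3.9777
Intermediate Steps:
t(l, A) = -396/5 (t(l, A) = (-12*33)/5 = (⅕)*(-396) = -396/5)
r = -24142115/396 (r = 4828423/(-396/5) = 4828423*(-5/396) = -24142115/396 ≈ -60965.)
-9984145/(r - (307891 - 1*(-2141192))) = -9984145/(-24142115/396 - (307891 - 1*(-2141192))) = -9984145/(-24142115/396 - (307891 + 2141192)) = -9984145/(-24142115/396 - 1*2449083) = -9984145/(-24142115/396 - 2449083) = -9984145/(-993978983/396) = -9984145*(-396/993978983) = 3953721420/993978983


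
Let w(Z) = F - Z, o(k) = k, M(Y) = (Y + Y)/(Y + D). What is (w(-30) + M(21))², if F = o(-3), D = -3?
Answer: 7744/9 ≈ 860.44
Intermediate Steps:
M(Y) = 2*Y/(-3 + Y) (M(Y) = (Y + Y)/(Y - 3) = (2*Y)/(-3 + Y) = 2*Y/(-3 + Y))
F = -3
w(Z) = -3 - Z
(w(-30) + M(21))² = ((-3 - 1*(-30)) + 2*21/(-3 + 21))² = ((-3 + 30) + 2*21/18)² = (27 + 2*21*(1/18))² = (27 + 7/3)² = (88/3)² = 7744/9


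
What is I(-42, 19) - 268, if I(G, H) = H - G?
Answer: -207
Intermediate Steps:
I(-42, 19) - 268 = (19 - 1*(-42)) - 268 = (19 + 42) - 268 = 61 - 268 = -207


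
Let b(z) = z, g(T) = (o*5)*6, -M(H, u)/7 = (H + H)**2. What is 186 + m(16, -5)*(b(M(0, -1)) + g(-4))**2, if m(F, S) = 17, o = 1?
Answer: 15486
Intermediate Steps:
M(H, u) = -28*H**2 (M(H, u) = -7*(H + H)**2 = -7*4*H**2 = -28*H**2)
g(T) = 30 (g(T) = (1*5)*6 = 5*6 = 30)
186 + m(16, -5)*(b(M(0, -1)) + g(-4))**2 = 186 + 17*(-28*0**2 + 30)**2 = 186 + 17*(-28*0 + 30)**2 = 186 + 17*(0 + 30)**2 = 186 + 17*30**2 = 186 + 17*900 = 186 + 15300 = 15486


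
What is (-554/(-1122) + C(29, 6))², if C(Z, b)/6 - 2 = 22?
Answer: 6570885721/314721 ≈ 20878.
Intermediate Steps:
C(Z, b) = 144 (C(Z, b) = 12 + 6*22 = 12 + 132 = 144)
(-554/(-1122) + C(29, 6))² = (-554/(-1122) + 144)² = (-554*(-1/1122) + 144)² = (277/561 + 144)² = (81061/561)² = 6570885721/314721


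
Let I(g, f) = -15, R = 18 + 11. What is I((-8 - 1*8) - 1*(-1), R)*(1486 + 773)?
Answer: -33885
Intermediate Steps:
R = 29
I((-8 - 1*8) - 1*(-1), R)*(1486 + 773) = -15*(1486 + 773) = -15*2259 = -33885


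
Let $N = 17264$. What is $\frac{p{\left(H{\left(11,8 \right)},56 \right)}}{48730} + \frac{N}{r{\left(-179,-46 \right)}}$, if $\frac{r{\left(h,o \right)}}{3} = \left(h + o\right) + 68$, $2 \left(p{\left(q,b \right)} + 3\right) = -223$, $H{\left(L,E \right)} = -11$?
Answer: $- \frac{1682657299}{45903660} \approx -36.656$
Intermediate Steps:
$p{\left(q,b \right)} = - \frac{229}{2}$ ($p{\left(q,b \right)} = -3 + \frac{1}{2} \left(-223\right) = -3 - \frac{223}{2} = - \frac{229}{2}$)
$r{\left(h,o \right)} = 204 + 3 h + 3 o$ ($r{\left(h,o \right)} = 3 \left(\left(h + o\right) + 68\right) = 3 \left(68 + h + o\right) = 204 + 3 h + 3 o$)
$\frac{p{\left(H{\left(11,8 \right)},56 \right)}}{48730} + \frac{N}{r{\left(-179,-46 \right)}} = - \frac{229}{2 \cdot 48730} + \frac{17264}{204 + 3 \left(-179\right) + 3 \left(-46\right)} = \left(- \frac{229}{2}\right) \frac{1}{48730} + \frac{17264}{204 - 537 - 138} = - \frac{229}{97460} + \frac{17264}{-471} = - \frac{229}{97460} + 17264 \left(- \frac{1}{471}\right) = - \frac{229}{97460} - \frac{17264}{471} = - \frac{1682657299}{45903660}$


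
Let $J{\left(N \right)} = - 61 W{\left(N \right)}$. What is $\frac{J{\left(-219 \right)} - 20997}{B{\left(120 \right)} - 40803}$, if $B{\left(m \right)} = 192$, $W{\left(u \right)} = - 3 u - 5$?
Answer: $\frac{60769}{40611} \approx 1.4964$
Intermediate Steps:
$W{\left(u \right)} = -5 - 3 u$
$J{\left(N \right)} = 305 + 183 N$ ($J{\left(N \right)} = - 61 \left(-5 - 3 N\right) = 305 + 183 N$)
$\frac{J{\left(-219 \right)} - 20997}{B{\left(120 \right)} - 40803} = \frac{\left(305 + 183 \left(-219\right)\right) - 20997}{192 - 40803} = \frac{\left(305 - 40077\right) - 20997}{-40611} = \left(-39772 - 20997\right) \left(- \frac{1}{40611}\right) = \left(-60769\right) \left(- \frac{1}{40611}\right) = \frac{60769}{40611}$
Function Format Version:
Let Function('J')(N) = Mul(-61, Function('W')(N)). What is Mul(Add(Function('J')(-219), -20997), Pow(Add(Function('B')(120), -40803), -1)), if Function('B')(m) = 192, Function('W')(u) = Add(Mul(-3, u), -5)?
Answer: Rational(60769, 40611) ≈ 1.4964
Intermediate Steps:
Function('W')(u) = Add(-5, Mul(-3, u))
Function('J')(N) = Add(305, Mul(183, N)) (Function('J')(N) = Mul(-61, Add(-5, Mul(-3, N))) = Add(305, Mul(183, N)))
Mul(Add(Function('J')(-219), -20997), Pow(Add(Function('B')(120), -40803), -1)) = Mul(Add(Add(305, Mul(183, -219)), -20997), Pow(Add(192, -40803), -1)) = Mul(Add(Add(305, -40077), -20997), Pow(-40611, -1)) = Mul(Add(-39772, -20997), Rational(-1, 40611)) = Mul(-60769, Rational(-1, 40611)) = Rational(60769, 40611)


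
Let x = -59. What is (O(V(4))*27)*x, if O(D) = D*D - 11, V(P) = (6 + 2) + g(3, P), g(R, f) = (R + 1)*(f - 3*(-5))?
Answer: -11222685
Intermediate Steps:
g(R, f) = (1 + R)*(15 + f) (g(R, f) = (1 + R)*(f + 15) = (1 + R)*(15 + f))
V(P) = 68 + 4*P (V(P) = (6 + 2) + (15 + P + 15*3 + 3*P) = 8 + (15 + P + 45 + 3*P) = 8 + (60 + 4*P) = 68 + 4*P)
O(D) = -11 + D² (O(D) = D² - 11 = -11 + D²)
(O(V(4))*27)*x = ((-11 + (68 + 4*4)²)*27)*(-59) = ((-11 + (68 + 16)²)*27)*(-59) = ((-11 + 84²)*27)*(-59) = ((-11 + 7056)*27)*(-59) = (7045*27)*(-59) = 190215*(-59) = -11222685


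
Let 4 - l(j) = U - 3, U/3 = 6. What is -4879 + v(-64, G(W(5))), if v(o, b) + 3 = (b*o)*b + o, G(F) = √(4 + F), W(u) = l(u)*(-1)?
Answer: -5906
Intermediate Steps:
U = 18 (U = 3*6 = 18)
l(j) = -11 (l(j) = 4 - (18 - 3) = 4 - 1*15 = 4 - 15 = -11)
W(u) = 11 (W(u) = -11*(-1) = 11)
v(o, b) = -3 + o + o*b² (v(o, b) = -3 + ((b*o)*b + o) = -3 + (o*b² + o) = -3 + (o + o*b²) = -3 + o + o*b²)
-4879 + v(-64, G(W(5))) = -4879 + (-3 - 64 - 64*(√(4 + 11))²) = -4879 + (-3 - 64 - 64*(√15)²) = -4879 + (-3 - 64 - 64*15) = -4879 + (-3 - 64 - 960) = -4879 - 1027 = -5906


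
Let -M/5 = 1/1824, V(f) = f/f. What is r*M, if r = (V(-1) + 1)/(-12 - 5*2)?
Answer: 5/20064 ≈ 0.00024920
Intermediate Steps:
V(f) = 1
M = -5/1824 ≈ -0.0027412
r = -1/11 (r = (1 + 1)/(-12 - 5*2) = 2/(-12 - 10) = 2/(-22) = 2*(-1/22) = -1/11 ≈ -0.090909)
r*M = -1/11*(-5/1824) = 5/20064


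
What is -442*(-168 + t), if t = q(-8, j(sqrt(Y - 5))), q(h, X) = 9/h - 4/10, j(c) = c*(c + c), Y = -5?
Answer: 1498601/20 ≈ 74930.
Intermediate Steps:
j(c) = 2*c**2 (j(c) = c*(2*c) = 2*c**2)
q(h, X) = -2/5 + 9/h (q(h, X) = 9/h - 4*1/10 = 9/h - 2/5 = -2/5 + 9/h)
t = -61/40 (t = -2/5 + 9/(-8) = -2/5 + 9*(-1/8) = -2/5 - 9/8 = -61/40 ≈ -1.5250)
-442*(-168 + t) = -442*(-168 - 61/40) = -442*(-6781/40) = 1498601/20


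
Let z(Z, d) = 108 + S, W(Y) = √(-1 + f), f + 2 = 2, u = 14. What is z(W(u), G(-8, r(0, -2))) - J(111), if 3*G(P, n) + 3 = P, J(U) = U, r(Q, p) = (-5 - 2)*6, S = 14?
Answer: 11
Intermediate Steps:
f = 0 (f = -2 + 2 = 0)
W(Y) = I (W(Y) = √(-1 + 0) = √(-1) = I)
r(Q, p) = -42 (r(Q, p) = -7*6 = -42)
G(P, n) = -1 + P/3
z(Z, d) = 122 (z(Z, d) = 108 + 14 = 122)
z(W(u), G(-8, r(0, -2))) - J(111) = 122 - 1*111 = 122 - 111 = 11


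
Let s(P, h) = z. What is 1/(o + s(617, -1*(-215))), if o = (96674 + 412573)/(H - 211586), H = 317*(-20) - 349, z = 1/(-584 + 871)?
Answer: -62644925/145935614 ≈ -0.42926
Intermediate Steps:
z = 1/287 ≈ 0.0034843
s(P, h) = 1/287
H = -6689 (H = -6340 - 349 = -6689)
o = -509247/218275 (o = (96674 + 412573)/(-6689 - 211586) = 509247/(-218275) = 509247*(-1/218275) = -509247/218275 ≈ -2.3331)
1/(o + s(617, -1*(-215))) = 1/(-509247/218275 + 1/287) = 1/(-145935614/62644925) = -62644925/145935614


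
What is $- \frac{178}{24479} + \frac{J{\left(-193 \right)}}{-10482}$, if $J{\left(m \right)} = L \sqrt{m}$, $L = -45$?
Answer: $- \frac{178}{24479} + \frac{15 i \sqrt{193}}{3494} \approx -0.0072715 + 0.059641 i$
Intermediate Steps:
$J{\left(m \right)} = - 45 \sqrt{m}$
$- \frac{178}{24479} + \frac{J{\left(-193 \right)}}{-10482} = - \frac{178}{24479} + \frac{\left(-45\right) \sqrt{-193}}{-10482} = \left(-178\right) \frac{1}{24479} + - 45 i \sqrt{193} \left(- \frac{1}{10482}\right) = - \frac{178}{24479} + - 45 i \sqrt{193} \left(- \frac{1}{10482}\right) = - \frac{178}{24479} + \frac{15 i \sqrt{193}}{3494}$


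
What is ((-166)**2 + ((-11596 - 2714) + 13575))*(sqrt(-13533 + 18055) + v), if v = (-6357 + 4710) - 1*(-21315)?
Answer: 527515428 + 26821*sqrt(4522) ≈ 5.2932e+8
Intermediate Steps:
v = 19668 (v = -1647 + 21315 = 19668)
((-166)**2 + ((-11596 - 2714) + 13575))*(sqrt(-13533 + 18055) + v) = ((-166)**2 + ((-11596 - 2714) + 13575))*(sqrt(-13533 + 18055) + 19668) = (27556 + (-14310 + 13575))*(sqrt(4522) + 19668) = (27556 - 735)*(19668 + sqrt(4522)) = 26821*(19668 + sqrt(4522)) = 527515428 + 26821*sqrt(4522)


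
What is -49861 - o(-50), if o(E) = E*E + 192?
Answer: -52553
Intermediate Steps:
o(E) = 192 + E**2 (o(E) = E**2 + 192 = 192 + E**2)
-49861 - o(-50) = -49861 - (192 + (-50)**2) = -49861 - (192 + 2500) = -49861 - 1*2692 = -49861 - 2692 = -52553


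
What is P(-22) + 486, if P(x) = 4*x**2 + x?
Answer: 2400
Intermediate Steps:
P(x) = x + 4*x**2
P(-22) + 486 = -22*(1 + 4*(-22)) + 486 = -22*(1 - 88) + 486 = -22*(-87) + 486 = 1914 + 486 = 2400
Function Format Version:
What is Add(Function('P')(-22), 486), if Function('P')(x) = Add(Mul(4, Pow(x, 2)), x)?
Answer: 2400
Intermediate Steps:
Function('P')(x) = Add(x, Mul(4, Pow(x, 2)))
Add(Function('P')(-22), 486) = Add(Mul(-22, Add(1, Mul(4, -22))), 486) = Add(Mul(-22, Add(1, -88)), 486) = Add(Mul(-22, -87), 486) = Add(1914, 486) = 2400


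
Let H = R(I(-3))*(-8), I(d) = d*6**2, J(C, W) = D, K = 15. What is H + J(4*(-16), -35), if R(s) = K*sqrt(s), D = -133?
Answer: -133 - 720*I*sqrt(3) ≈ -133.0 - 1247.1*I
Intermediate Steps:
J(C, W) = -133
I(d) = 36*d (I(d) = d*36 = 36*d)
R(s) = 15*sqrt(s)
H = -720*I*sqrt(3) (H = (15*sqrt(36*(-3)))*(-8) = (15*sqrt(-108))*(-8) = (15*(6*I*sqrt(3)))*(-8) = (90*I*sqrt(3))*(-8) = -720*I*sqrt(3) ≈ -1247.1*I)
H + J(4*(-16), -35) = -720*I*sqrt(3) - 133 = -133 - 720*I*sqrt(3)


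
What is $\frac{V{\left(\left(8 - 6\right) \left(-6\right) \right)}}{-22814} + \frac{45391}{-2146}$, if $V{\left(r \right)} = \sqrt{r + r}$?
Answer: $- \frac{45391}{2146} - \frac{i \sqrt{6}}{11407} \approx -21.151 - 0.00021474 i$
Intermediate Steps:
$V{\left(r \right)} = \sqrt{2} \sqrt{r}$ ($V{\left(r \right)} = \sqrt{2 r} = \sqrt{2} \sqrt{r}$)
$\frac{V{\left(\left(8 - 6\right) \left(-6\right) \right)}}{-22814} + \frac{45391}{-2146} = \frac{\sqrt{2} \sqrt{\left(8 - 6\right) \left(-6\right)}}{-22814} + \frac{45391}{-2146} = \sqrt{2} \sqrt{2 \left(-6\right)} \left(- \frac{1}{22814}\right) + 45391 \left(- \frac{1}{2146}\right) = \sqrt{2} \sqrt{-12} \left(- \frac{1}{22814}\right) - \frac{45391}{2146} = \sqrt{2} \cdot 2 i \sqrt{3} \left(- \frac{1}{22814}\right) - \frac{45391}{2146} = 2 i \sqrt{6} \left(- \frac{1}{22814}\right) - \frac{45391}{2146} = - \frac{i \sqrt{6}}{11407} - \frac{45391}{2146} = - \frac{45391}{2146} - \frac{i \sqrt{6}}{11407}$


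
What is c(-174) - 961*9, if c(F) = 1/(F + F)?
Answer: -3009853/348 ≈ -8649.0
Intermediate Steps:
c(F) = 1/(2*F)
c(-174) - 961*9 = (1/2)/(-174) - 961*9 = (1/2)*(-1/174) - 1*8649 = -1/348 - 8649 = -3009853/348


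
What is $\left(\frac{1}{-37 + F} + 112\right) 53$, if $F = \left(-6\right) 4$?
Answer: $\frac{362043}{61} \approx 5935.1$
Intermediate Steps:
$F = -24$
$\left(\frac{1}{-37 + F} + 112\right) 53 = \left(\frac{1}{-37 - 24} + 112\right) 53 = \left(\frac{1}{-61} + 112\right) 53 = \left(- \frac{1}{61} + 112\right) 53 = \frac{6831}{61} \cdot 53 = \frac{362043}{61}$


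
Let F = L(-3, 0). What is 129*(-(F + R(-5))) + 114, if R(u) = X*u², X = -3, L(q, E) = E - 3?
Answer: 10176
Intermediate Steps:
L(q, E) = -3 + E
R(u) = -3*u²
F = -3 (F = -3 + 0 = -3)
129*(-(F + R(-5))) + 114 = 129*(-(-3 - 3*(-5)²)) + 114 = 129*(-(-3 - 3*25)) + 114 = 129*(-(-3 - 75)) + 114 = 129*(-1*(-78)) + 114 = 129*78 + 114 = 10062 + 114 = 10176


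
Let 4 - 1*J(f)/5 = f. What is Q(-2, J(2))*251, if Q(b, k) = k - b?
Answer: 3012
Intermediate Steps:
J(f) = 20 - 5*f
Q(-2, J(2))*251 = ((20 - 5*2) - 1*(-2))*251 = ((20 - 10) + 2)*251 = (10 + 2)*251 = 12*251 = 3012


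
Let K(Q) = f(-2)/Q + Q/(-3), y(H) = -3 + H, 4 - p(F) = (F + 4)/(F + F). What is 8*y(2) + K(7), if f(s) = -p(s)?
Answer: -461/42 ≈ -10.976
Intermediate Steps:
p(F) = 4 - (4 + F)/(2*F) (p(F) = 4 - (F + 4)/(F + F) = 4 - (4 + F)/(2*F))
f(s) = -7/2 + 2/s (f(s) = -(7/2 - 2/s) = -7/2 + 2/s)
K(Q) = -9/(2*Q) - Q/3 (K(Q) = (-7/2 + 2/(-2))/Q + Q/(-3) = (-7/2 + 2*(-½))/Q + Q*(-⅓) = (-7/2 - 1)/Q - Q/3 = -9/(2*Q) - Q/3)
8*y(2) + K(7) = 8*(-3 + 2) + (-9/2/7 - ⅓*7) = 8*(-1) + (-9/2*⅐ - 7/3) = -8 + (-9/14 - 7/3) = -8 - 125/42 = -461/42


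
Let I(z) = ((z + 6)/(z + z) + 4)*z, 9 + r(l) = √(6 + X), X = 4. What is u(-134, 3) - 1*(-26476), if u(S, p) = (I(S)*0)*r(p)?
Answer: 26476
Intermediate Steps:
r(l) = -9 + √10 (r(l) = -9 + √(6 + 4) = -9 + √10)
I(z) = z*(4 + (6 + z)/(2*z)) (I(z) = ((6 + z)/((2*z)) + 4)*z = ((6 + z)*(1/(2*z)) + 4)*z = ((6 + z)/(2*z) + 4)*z = (4 + (6 + z)/(2*z))*z = z*(4 + (6 + z)/(2*z)))
u(S, p) = 0 (u(S, p) = ((3 + 9*S/2)*0)*(-9 + √10) = 0*(-9 + √10) = 0)
u(-134, 3) - 1*(-26476) = 0 - 1*(-26476) = 0 + 26476 = 26476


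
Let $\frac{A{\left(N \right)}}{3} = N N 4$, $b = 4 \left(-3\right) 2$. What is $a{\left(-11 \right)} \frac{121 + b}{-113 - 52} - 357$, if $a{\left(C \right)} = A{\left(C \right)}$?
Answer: $- \frac{6053}{5} \approx -1210.6$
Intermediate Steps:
$b = -24$ ($b = \left(-12\right) 2 = -24$)
$A{\left(N \right)} = 12 N^{2}$ ($A{\left(N \right)} = 3 N N 4 = 3 N^{2} \cdot 4 = 3 \cdot 4 N^{2} = 12 N^{2}$)
$a{\left(C \right)} = 12 C^{2}$
$a{\left(-11 \right)} \frac{121 + b}{-113 - 52} - 357 = 12 \left(-11\right)^{2} \frac{121 - 24}{-113 - 52} - 357 = 12 \cdot 121 \frac{97}{-165} - 357 = 1452 \cdot 97 \left(- \frac{1}{165}\right) - 357 = 1452 \left(- \frac{97}{165}\right) - 357 = - \frac{4268}{5} - 357 = - \frac{6053}{5}$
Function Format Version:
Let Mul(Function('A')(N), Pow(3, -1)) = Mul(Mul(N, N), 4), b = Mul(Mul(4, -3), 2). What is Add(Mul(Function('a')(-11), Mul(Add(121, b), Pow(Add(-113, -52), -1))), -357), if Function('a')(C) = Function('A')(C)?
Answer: Rational(-6053, 5) ≈ -1210.6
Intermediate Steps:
b = -24 (b = Mul(-12, 2) = -24)
Function('A')(N) = Mul(12, Pow(N, 2)) (Function('A')(N) = Mul(3, Mul(Mul(N, N), 4)) = Mul(3, Mul(Pow(N, 2), 4)) = Mul(3, Mul(4, Pow(N, 2))) = Mul(12, Pow(N, 2)))
Function('a')(C) = Mul(12, Pow(C, 2))
Add(Mul(Function('a')(-11), Mul(Add(121, b), Pow(Add(-113, -52), -1))), -357) = Add(Mul(Mul(12, Pow(-11, 2)), Mul(Add(121, -24), Pow(Add(-113, -52), -1))), -357) = Add(Mul(Mul(12, 121), Mul(97, Pow(-165, -1))), -357) = Add(Mul(1452, Mul(97, Rational(-1, 165))), -357) = Add(Mul(1452, Rational(-97, 165)), -357) = Add(Rational(-4268, 5), -357) = Rational(-6053, 5)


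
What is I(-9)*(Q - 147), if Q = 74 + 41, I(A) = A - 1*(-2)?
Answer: 224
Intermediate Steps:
I(A) = 2 + A (I(A) = A + 2 = 2 + A)
Q = 115
I(-9)*(Q - 147) = (2 - 9)*(115 - 147) = -7*(-32) = 224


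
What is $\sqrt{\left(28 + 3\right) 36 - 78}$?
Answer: $\sqrt{1038} \approx 32.218$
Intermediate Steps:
$\sqrt{\left(28 + 3\right) 36 - 78} = \sqrt{31 \cdot 36 - 78} = \sqrt{1116 - 78} = \sqrt{1038}$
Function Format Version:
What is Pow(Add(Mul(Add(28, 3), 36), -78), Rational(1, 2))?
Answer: Pow(1038, Rational(1, 2)) ≈ 32.218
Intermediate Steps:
Pow(Add(Mul(Add(28, 3), 36), -78), Rational(1, 2)) = Pow(Add(Mul(31, 36), -78), Rational(1, 2)) = Pow(Add(1116, -78), Rational(1, 2)) = Pow(1038, Rational(1, 2))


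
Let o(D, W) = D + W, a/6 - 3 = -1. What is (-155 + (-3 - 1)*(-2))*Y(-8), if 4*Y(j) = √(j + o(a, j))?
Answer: -147*I/2 ≈ -73.5*I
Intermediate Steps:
a = 12 (a = 18 + 6*(-1) = 18 - 6 = 12)
Y(j) = √(12 + 2*j)/4 (Y(j) = √(j + (12 + j))/4 = √(12 + 2*j)/4)
(-155 + (-3 - 1)*(-2))*Y(-8) = (-155 + (-3 - 1)*(-2))*(√(12 + 2*(-8))/4) = (-155 - 4*(-2))*(√(12 - 16)/4) = (-155 + 8)*(√(-4)/4) = -147*2*I/4 = -147*I/2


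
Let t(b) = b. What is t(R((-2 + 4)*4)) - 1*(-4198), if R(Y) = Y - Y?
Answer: 4198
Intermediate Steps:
R(Y) = 0
t(R((-2 + 4)*4)) - 1*(-4198) = 0 - 1*(-4198) = 0 + 4198 = 4198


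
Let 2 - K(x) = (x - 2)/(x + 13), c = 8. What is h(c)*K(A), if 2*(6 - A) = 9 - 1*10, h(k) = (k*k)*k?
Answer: 11776/13 ≈ 905.85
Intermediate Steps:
h(k) = k**3 (h(k) = k**2*k = k**3)
A = 13/2 (A = 6 - (9 - 1*10)/2 = 6 - (9 - 10)/2 = 6 - 1/2*(-1) = 6 + 1/2 = 13/2 ≈ 6.5000)
K(x) = 2 - (-2 + x)/(13 + x) (K(x) = 2 - (x - 2)/(x + 13) = 2 - (-2 + x)/(13 + x))
h(c)*K(A) = 8**3*((28 + 13/2)/(13 + 13/2)) = 512*((69/2)/(39/2)) = 512*((2/39)*(69/2)) = 512*(23/13) = 11776/13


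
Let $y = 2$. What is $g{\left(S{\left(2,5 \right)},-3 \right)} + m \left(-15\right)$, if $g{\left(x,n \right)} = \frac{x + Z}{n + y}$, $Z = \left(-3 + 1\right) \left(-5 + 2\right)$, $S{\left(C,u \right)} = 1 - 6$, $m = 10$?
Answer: $-151$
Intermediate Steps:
$S{\left(C,u \right)} = -5$ ($S{\left(C,u \right)} = 1 - 6 = -5$)
$Z = 6$ ($Z = \left(-2\right) \left(-3\right) = 6$)
$g{\left(x,n \right)} = \frac{6 + x}{2 + n}$ ($g{\left(x,n \right)} = \frac{x + 6}{n + 2} = \frac{6 + x}{2 + n}$)
$g{\left(S{\left(2,5 \right)},-3 \right)} + m \left(-15\right) = \frac{6 - 5}{2 - 3} + 10 \left(-15\right) = \frac{1}{-1} \cdot 1 - 150 = \left(-1\right) 1 - 150 = -1 - 150 = -151$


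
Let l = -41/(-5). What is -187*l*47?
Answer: -360349/5 ≈ -72070.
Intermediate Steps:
l = 41/5 (l = -41*(-1/5) = 41/5 ≈ 8.2000)
-187*l*47 = -187*41/5*47 = -7667/5*47 = -360349/5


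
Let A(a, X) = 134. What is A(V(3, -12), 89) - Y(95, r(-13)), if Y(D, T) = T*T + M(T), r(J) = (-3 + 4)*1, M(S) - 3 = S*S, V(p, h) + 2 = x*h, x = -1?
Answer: 129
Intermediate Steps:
V(p, h) = -2 - h
M(S) = 3 + S² (M(S) = 3 + S*S = 3 + S²)
r(J) = 1 (r(J) = 1*1 = 1)
Y(D, T) = 3 + 2*T² (Y(D, T) = T*T + (3 + T²) = T² + (3 + T²) = 3 + 2*T²)
A(V(3, -12), 89) - Y(95, r(-13)) = 134 - (3 + 2*1²) = 134 - (3 + 2*1) = 134 - (3 + 2) = 134 - 1*5 = 134 - 5 = 129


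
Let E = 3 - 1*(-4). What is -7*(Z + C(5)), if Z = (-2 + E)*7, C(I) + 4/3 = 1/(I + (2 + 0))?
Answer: -710/3 ≈ -236.67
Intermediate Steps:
E = 7 (E = 3 + 4 = 7)
C(I) = -4/3 + 1/(2 + I) (C(I) = -4/3 + 1/(I + (2 + 0)) = -4/3 + 1/(I + 2) = -4/3 + 1/(2 + I))
Z = 35 (Z = (-2 + 7)*7 = 5*7 = 35)
-7*(Z + C(5)) = -7*(35 + (-5 - 4*5)/(3*(2 + 5))) = -7*(35 + (1/3)*(-5 - 20)/7) = -7*(35 + (1/3)*(1/7)*(-25)) = -7*(35 - 25/21) = -7*710/21 = -710/3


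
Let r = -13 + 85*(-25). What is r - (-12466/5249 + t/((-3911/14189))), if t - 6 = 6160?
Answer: 415389820870/20528839 ≈ 20234.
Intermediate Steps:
t = 6166 (t = 6 + 6160 = 6166)
r = -2138 (r = -13 - 2125 = -2138)
r - (-12466/5249 + t/((-3911/14189))) = -2138 - (-12466/5249 + 6166/((-3911/14189))) = -2138 - (-12466*1/5249 + 6166/((-3911*1/14189))) = -2138 - (-12466/5249 + 6166/(-3911/14189)) = -2138 - (-12466/5249 + 6166*(-14189/3911)) = -2138 - (-12466/5249 - 87489374/3911) = -2138 - 1*(-459280478652/20528839) = -2138 + 459280478652/20528839 = 415389820870/20528839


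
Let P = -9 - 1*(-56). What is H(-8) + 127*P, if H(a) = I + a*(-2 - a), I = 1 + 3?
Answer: 5925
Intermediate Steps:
I = 4
P = 47 (P = -9 + 56 = 47)
H(a) = 4 + a*(-2 - a)
H(-8) + 127*P = (4 - 1*(-8)² - 2*(-8)) + 127*47 = (4 - 1*64 + 16) + 5969 = (4 - 64 + 16) + 5969 = -44 + 5969 = 5925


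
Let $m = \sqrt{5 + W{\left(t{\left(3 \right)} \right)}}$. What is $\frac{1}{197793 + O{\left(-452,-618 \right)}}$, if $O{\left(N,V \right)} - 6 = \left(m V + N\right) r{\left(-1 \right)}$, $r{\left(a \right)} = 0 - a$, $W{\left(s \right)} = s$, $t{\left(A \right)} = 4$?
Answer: $\frac{1}{195493} \approx 5.1153 \cdot 10^{-6}$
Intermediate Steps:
$r{\left(a \right)} = - a$
$m = 3$ ($m = \sqrt{5 + 4} = \sqrt{9} = 3$)
$O{\left(N,V \right)} = 6 + N + 3 V$ ($O{\left(N,V \right)} = 6 + \left(3 V + N\right) \left(\left(-1\right) \left(-1\right)\right) = 6 + \left(N + 3 V\right) 1 = 6 + \left(N + 3 V\right) = 6 + N + 3 V$)
$\frac{1}{197793 + O{\left(-452,-618 \right)}} = \frac{1}{197793 + \left(6 - 452 + 3 \left(-618\right)\right)} = \frac{1}{197793 - 2300} = \frac{1}{195493}$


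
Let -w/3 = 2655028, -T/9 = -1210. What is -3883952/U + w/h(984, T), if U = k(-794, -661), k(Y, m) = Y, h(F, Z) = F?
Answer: -104269497/32554 ≈ -3203.0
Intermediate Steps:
T = 10890 (T = -9*(-1210) = 10890)
w = -7965084 (w = -3*2655028 = -7965084)
U = -794
-3883952/U + w/h(984, T) = -3883952/(-794) - 7965084/984 = -3883952*(-1/794) - 7965084*1/984 = 1941976/397 - 663757/82 = -104269497/32554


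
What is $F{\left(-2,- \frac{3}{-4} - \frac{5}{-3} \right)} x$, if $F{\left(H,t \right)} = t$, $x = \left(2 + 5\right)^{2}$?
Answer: $\frac{1421}{12} \approx 118.42$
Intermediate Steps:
$x = 49$ ($x = 7^{2} = 49$)
$F{\left(-2,- \frac{3}{-4} - \frac{5}{-3} \right)} x = \left(- \frac{3}{-4} - \frac{5}{-3}\right) 49 = \left(\left(-3\right) \left(- \frac{1}{4}\right) - - \frac{5}{3}\right) 49 = \left(\frac{3}{4} + \frac{5}{3}\right) 49 = \frac{29}{12} \cdot 49 = \frac{1421}{12}$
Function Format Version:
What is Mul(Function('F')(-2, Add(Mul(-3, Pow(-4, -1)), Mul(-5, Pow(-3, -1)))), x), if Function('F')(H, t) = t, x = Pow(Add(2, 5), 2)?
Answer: Rational(1421, 12) ≈ 118.42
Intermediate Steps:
x = 49 (x = Pow(7, 2) = 49)
Mul(Function('F')(-2, Add(Mul(-3, Pow(-4, -1)), Mul(-5, Pow(-3, -1)))), x) = Mul(Add(Mul(-3, Pow(-4, -1)), Mul(-5, Pow(-3, -1))), 49) = Mul(Add(Mul(-3, Rational(-1, 4)), Mul(-5, Rational(-1, 3))), 49) = Mul(Add(Rational(3, 4), Rational(5, 3)), 49) = Mul(Rational(29, 12), 49) = Rational(1421, 12)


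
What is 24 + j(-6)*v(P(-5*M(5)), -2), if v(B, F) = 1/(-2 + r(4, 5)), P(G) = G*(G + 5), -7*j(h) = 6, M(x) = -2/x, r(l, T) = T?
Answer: 166/7 ≈ 23.714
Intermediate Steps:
j(h) = -6/7 (j(h) = -⅐*6 = -6/7)
P(G) = G*(5 + G)
v(B, F) = ⅓ (v(B, F) = 1/(-2 + 5) = 1/3 = ⅓)
24 + j(-6)*v(P(-5*M(5)), -2) = 24 - 6/7*⅓ = 24 - 2/7 = 166/7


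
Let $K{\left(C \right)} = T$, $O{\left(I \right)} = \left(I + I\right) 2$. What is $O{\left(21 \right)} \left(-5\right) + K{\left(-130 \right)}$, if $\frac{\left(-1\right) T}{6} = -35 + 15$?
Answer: $-300$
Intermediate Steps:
$O{\left(I \right)} = 4 I$ ($O{\left(I \right)} = 2 I 2 = 4 I$)
$T = 120$ ($T = - 6 \left(-35 + 15\right) = \left(-6\right) \left(-20\right) = 120$)
$K{\left(C \right)} = 120$
$O{\left(21 \right)} \left(-5\right) + K{\left(-130 \right)} = 4 \cdot 21 \left(-5\right) + 120 = 84 \left(-5\right) + 120 = -420 + 120 = -300$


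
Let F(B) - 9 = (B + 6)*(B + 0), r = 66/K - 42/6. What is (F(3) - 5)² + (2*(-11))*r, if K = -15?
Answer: 6059/5 ≈ 1211.8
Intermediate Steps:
r = -57/5 (r = 66/(-15) - 42/6 = 66*(-1/15) - 42*⅙ = -22/5 - 7 = -57/5 ≈ -11.400)
F(B) = 9 + B*(6 + B) (F(B) = 9 + (B + 6)*(B + 0) = 9 + (6 + B)*B = 9 + B*(6 + B))
(F(3) - 5)² + (2*(-11))*r = ((9 + 3² + 6*3) - 5)² + (2*(-11))*(-57/5) = ((9 + 9 + 18) - 5)² - 22*(-57/5) = (36 - 5)² + 1254/5 = 31² + 1254/5 = 961 + 1254/5 = 6059/5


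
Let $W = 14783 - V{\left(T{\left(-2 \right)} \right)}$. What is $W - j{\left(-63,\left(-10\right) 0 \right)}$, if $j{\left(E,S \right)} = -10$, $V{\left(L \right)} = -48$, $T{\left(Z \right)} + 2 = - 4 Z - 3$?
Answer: $14841$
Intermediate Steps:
$T{\left(Z \right)} = -5 - 4 Z$ ($T{\left(Z \right)} = -2 - \left(3 + 4 Z\right) = -5 - 4 Z$)
$W = 14831$ ($W = 14783 - -48 = 14783 + 48 = 14831$)
$W - j{\left(-63,\left(-10\right) 0 \right)} = 14831 - -10 = 14831 + 10 = 14841$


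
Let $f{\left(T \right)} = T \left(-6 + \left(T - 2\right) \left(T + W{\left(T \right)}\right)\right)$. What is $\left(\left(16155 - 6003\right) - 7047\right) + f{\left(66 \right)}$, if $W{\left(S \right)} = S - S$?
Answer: $281493$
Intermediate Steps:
$W{\left(S \right)} = 0$
$f{\left(T \right)} = T \left(-6 + T \left(-2 + T\right)\right)$ ($f{\left(T \right)} = T \left(-6 + \left(T - 2\right) \left(T + 0\right)\right) = T \left(-6 + \left(-2 + T\right) T\right) = T \left(-6 + T \left(-2 + T\right)\right)$)
$\left(\left(16155 - 6003\right) - 7047\right) + f{\left(66 \right)} = \left(\left(16155 - 6003\right) - 7047\right) + 66 \left(-6 + 66^{2} - 132\right) = \left(\left(16155 - 6003\right) - 7047\right) + 66 \left(-6 + 4356 - 132\right) = \left(10152 - 7047\right) + 66 \cdot 4218 = 3105 + 278388 = 281493$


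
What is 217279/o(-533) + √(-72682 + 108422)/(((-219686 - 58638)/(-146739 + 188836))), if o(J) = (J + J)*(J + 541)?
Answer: -217279/8528 - 42097*√8935/139162 ≈ -54.073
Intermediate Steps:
o(J) = 2*J*(541 + J) (o(J) = (2*J)*(541 + J) = 2*J*(541 + J))
217279/o(-533) + √(-72682 + 108422)/(((-219686 - 58638)/(-146739 + 188836))) = 217279/((2*(-533)*(541 - 533))) + √(-72682 + 108422)/(((-219686 - 58638)/(-146739 + 188836))) = 217279/((2*(-533)*8)) + √35740/((-278324/42097)) = 217279/(-8528) + (2*√8935)/((-278324*1/42097)) = 217279*(-1/8528) + (2*√8935)/(-278324/42097) = -217279/8528 + (2*√8935)*(-42097/278324) = -217279/8528 - 42097*√8935/139162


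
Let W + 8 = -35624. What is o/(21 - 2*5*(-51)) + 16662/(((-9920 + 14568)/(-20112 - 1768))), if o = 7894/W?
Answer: -431111083381927/5496431976 ≈ -78435.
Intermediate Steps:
W = -35632 (W = -8 - 35624 = -35632)
o = -3947/17816 (o = 7894/(-35632) = 7894*(-1/35632) = -3947/17816 ≈ -0.22154)
o/(21 - 2*5*(-51)) + 16662/(((-9920 + 14568)/(-20112 - 1768))) = -3947/(17816*(21 - 2*5*(-51))) + 16662/(((-9920 + 14568)/(-20112 - 1768))) = -3947/(17816*(21 - 10*(-51))) + 16662/((4648/(-21880))) = -3947/(17816*(21 + 510)) + 16662/((4648*(-1/21880))) = -3947/17816/531 + 16662/(-581/2735) = -3947/17816*1/531 + 16662*(-2735/581) = -3947/9460296 - 45570570/581 = -431111083381927/5496431976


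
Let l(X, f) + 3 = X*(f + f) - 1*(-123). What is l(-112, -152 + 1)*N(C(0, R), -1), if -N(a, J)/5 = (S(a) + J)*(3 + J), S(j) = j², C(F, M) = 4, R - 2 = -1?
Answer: -5091600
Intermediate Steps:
R = 1 (R = 2 - 1 = 1)
l(X, f) = 120 + 2*X*f (l(X, f) = -3 + (X*(f + f) - 1*(-123)) = -3 + (X*(2*f) + 123) = -3 + (2*X*f + 123) = -3 + (123 + 2*X*f) = 120 + 2*X*f)
N(a, J) = -5*(3 + J)*(J + a²) (N(a, J) = -5*(a² + J)*(3 + J) = -5*(J + a²)*(3 + J) = -5*(3 + J)*(J + a²))
l(-112, -152 + 1)*N(C(0, R), -1) = (120 + 2*(-112)*(-152 + 1))*(-15*(-1) - 15*4² - 5*(-1)² - 5*(-1)*4²) = (120 + 2*(-112)*(-151))*(15 - 15*16 - 5*1 - 5*(-1)*16) = (120 + 33824)*(15 - 240 - 5 + 80) = 33944*(-150) = -5091600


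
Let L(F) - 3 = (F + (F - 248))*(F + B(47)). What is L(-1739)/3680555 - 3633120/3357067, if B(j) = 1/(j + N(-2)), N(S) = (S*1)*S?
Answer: 142460500678449/210049785447145 ≈ 0.67822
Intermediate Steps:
N(S) = S² (N(S) = S*S = S²)
B(j) = 1/(4 + j) (B(j) = 1/(j + (-2)²) = 1/(j + 4) = 1/(4 + j))
L(F) = 3 + (-248 + 2*F)*(1/51 + F) (L(F) = 3 + (F + (F - 248))*(F + 1/(4 + 47)) = 3 + (F + (-248 + F))*(F + 1/51) = 3 + (-248 + 2*F)*(F + 1/51) = 3 + (-248 + 2*F)*(1/51 + F))
L(-1739)/3680555 - 3633120/3357067 = (-95/51 + 2*(-1739)² - 12646/51*(-1739))/3680555 - 3633120/3357067 = (-95/51 + 2*3024121 + 21991394/51)*(1/3680555) - 3633120*1/3357067 = (-95/51 + 6048242 + 21991394/51)*(1/3680555) - 3633120/3357067 = (110150547/17)*(1/3680555) - 3633120/3357067 = 110150547/62569435 - 3633120/3357067 = 142460500678449/210049785447145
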